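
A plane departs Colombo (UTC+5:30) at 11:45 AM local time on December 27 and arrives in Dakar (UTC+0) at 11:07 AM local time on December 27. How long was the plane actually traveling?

Dakar is 5:30 behind Colombo.
Clock-face elapsed time (ignoring zones) is −38 minutes.
Actual elapsed = −38 minutes + 5:30 = 4 hours 52 minutes.

4 hours 52 minutes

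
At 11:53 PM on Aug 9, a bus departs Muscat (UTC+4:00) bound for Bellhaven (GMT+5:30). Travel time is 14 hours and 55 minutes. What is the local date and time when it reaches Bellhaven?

4:18 PM on Aug 10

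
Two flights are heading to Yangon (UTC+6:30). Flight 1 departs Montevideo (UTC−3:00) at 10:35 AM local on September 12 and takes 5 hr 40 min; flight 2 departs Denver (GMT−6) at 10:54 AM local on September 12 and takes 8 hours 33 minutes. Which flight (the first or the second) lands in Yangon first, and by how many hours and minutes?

Flight 1 in UTC: 10:35 AM + 3:00 = 1:35 PM on Sep 12.
+5 hours 40 minutes → arrive 7:15 PM UTC on Sep 12.
Flight 2 in UTC: 10:54 AM + 6:00 = 4:54 PM on Sep 12.
+8 hours 33 minutes → arrive 1:27 AM UTC on Sep 13.
Flight 1 lands earlier by 6 hours 12 minutes.

the first, by 6 hours 12 minutes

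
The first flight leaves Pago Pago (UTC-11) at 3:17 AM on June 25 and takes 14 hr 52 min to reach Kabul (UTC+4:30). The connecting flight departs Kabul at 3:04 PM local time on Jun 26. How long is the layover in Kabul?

Convert departure to UTC: 3:17 AM + 11:00 = 2:17 PM UTC on Jun 25.
Add 14 hours 52 minutes flight time → 5:09 AM UTC (Jun 26).
Kabul is UTC+4:30, so local arrival = 5:09 AM + 4:30 = 9:39 AM on Jun 26.
Layover = 3:04 PM − 9:39 AM = 5 hours 25 minutes.

5 hours 25 minutes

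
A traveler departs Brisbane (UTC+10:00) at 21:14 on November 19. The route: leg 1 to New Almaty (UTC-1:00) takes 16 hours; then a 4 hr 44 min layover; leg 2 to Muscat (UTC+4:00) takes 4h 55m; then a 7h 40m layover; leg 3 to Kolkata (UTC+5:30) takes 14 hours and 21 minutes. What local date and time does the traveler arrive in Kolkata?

16:24 on November 21

Convert departure to UTC: 21:14 − 10:00 = 11:14 UTC on Nov 19.
Add 16 hours leg 1 → 03:14 UTC (Nov 20).
Add 4 hours 44 minutes layover in New Almaty → 07:58 UTC.
Add 4 hours 55 minutes leg 2 → 12:53 UTC.
Add 7 hours 40 minutes layover in Muscat → 20:33 UTC.
Add 14 hours and 21 minutes leg 3 → 10:54 UTC (Nov 21).
Kolkata is UTC+5:30, so local arrival = 10:54 + 5:30 = 16:24 on Nov 21.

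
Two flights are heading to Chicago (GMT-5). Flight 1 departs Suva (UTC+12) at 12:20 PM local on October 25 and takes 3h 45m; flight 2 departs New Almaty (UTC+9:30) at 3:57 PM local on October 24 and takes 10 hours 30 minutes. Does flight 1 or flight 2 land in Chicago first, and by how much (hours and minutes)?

the second, by 11 hours 8 minutes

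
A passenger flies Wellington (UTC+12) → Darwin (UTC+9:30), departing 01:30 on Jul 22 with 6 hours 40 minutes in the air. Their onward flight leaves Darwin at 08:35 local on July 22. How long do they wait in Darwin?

Convert departure to UTC: 01:30 − 12:00 = 13:30 UTC on Jul 21.
Add 6 hours 40 minutes flight time → 20:10 UTC.
Darwin is UTC+9:30, so local arrival = 20:10 + 9:30 = 05:40 on Jul 22.
Layover = 08:35 − 05:40 = 2 hours 55 minutes.

2 hours 55 minutes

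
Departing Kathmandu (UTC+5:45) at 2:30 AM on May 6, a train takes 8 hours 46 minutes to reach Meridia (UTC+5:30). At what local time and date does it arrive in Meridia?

Meridia is 0:15 behind Kathmandu.
After 8 hours 46 minutes it is 11:16 AM in Kathmandu.
Shift by the zone difference: 11:16 AM − 0:15 = 11:01 AM on May 6 in Meridia.

11:01 AM on May 6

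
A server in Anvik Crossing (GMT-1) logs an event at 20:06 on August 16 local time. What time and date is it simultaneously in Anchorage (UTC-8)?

In UTC: 20:06 + 1:00 = 21:06 on Aug 16.
Anchorage is UTC−8:00: 21:06 − 8:00 = 13:06 on Aug 16.

13:06 on August 16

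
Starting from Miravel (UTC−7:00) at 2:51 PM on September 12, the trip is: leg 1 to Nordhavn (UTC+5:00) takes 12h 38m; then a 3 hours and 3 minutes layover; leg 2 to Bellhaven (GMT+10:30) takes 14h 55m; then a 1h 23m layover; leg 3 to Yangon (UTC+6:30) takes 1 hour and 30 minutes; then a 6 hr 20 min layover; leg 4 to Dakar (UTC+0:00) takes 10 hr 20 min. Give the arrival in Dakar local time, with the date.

Convert departure to UTC: 2:51 PM + 7:00 = 9:51 PM UTC on Sep 12.
Add 12 hours 38 minutes leg 1 → 10:29 AM UTC (Sep 13).
Add 3 hours 3 minutes layover in Nordhavn → 1:32 PM UTC.
Add 14 hours and 55 minutes leg 2 → 4:27 AM UTC (Sep 14).
Add 1 hour and 23 minutes layover in Bellhaven → 5:50 AM UTC.
Add 1 hour 30 minutes leg 3 → 7:20 AM UTC.
Add 6 hours and 20 minutes layover in Yangon → 1:40 PM UTC.
Add 10 hours 20 minutes leg 4 → 12:00 AM UTC (Sep 15).
Dakar is UTC+0, so local arrival is the same: 12:00 AM on Sep 15.

12:00 AM on Sep 15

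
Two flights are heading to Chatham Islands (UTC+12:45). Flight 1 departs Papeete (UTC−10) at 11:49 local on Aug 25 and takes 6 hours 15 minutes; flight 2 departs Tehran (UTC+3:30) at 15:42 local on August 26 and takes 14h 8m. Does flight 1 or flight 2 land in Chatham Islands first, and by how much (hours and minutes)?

the first, by 22 hours 16 minutes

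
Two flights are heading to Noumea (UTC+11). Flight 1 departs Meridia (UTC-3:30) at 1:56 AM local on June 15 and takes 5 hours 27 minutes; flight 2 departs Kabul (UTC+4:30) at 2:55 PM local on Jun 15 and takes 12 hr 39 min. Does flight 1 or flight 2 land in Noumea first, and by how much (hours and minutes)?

Flight 1 in UTC: 1:56 AM + 3:30 = 5:26 AM on Jun 15.
+5 hours 27 minutes → arrive 10:53 AM UTC on Jun 15.
Flight 2 in UTC: 2:55 PM − 4:30 = 10:25 AM on Jun 15.
+12 hours 39 minutes → arrive 11:04 PM UTC on Jun 15.
Flight 1 lands earlier by 12 hours 11 minutes.

the first, by 12 hours 11 minutes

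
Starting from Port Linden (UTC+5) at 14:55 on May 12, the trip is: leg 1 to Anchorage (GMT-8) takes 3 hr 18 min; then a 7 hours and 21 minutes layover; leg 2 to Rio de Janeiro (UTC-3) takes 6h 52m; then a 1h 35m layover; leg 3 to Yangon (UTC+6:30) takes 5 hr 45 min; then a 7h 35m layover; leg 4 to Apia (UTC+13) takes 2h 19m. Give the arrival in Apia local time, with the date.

09:40 on May 14

Convert departure to UTC: 14:55 − 5:00 = 09:55 UTC on May 12.
Add 3 hours and 18 minutes leg 1 → 13:13 UTC.
Add 7 hours 21 minutes layover in Anchorage → 20:34 UTC.
Add 6 hours and 52 minutes leg 2 → 03:26 UTC (May 13).
Add 1 hour and 35 minutes layover in Rio de Janeiro → 05:01 UTC.
Add 5 hours 45 minutes leg 3 → 10:46 UTC.
Add 7 hours 35 minutes layover in Yangon → 18:21 UTC.
Add 2 hours 19 minutes leg 4 → 20:40 UTC.
Apia is UTC+13:00, so local arrival = 20:40 + 13:00 = 09:40 on May 14.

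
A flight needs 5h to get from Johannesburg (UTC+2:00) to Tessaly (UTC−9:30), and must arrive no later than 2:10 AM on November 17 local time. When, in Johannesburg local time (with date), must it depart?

8:40 AM on Nov 17

Target arrival in UTC: 2:10 AM + 9:30 = 11:40 AM on Nov 17.
Subtract 5 hours → departure 6:40 AM UTC on Nov 17.
Johannesburg is UTC+2:00: 6:40 AM + 2:00 = 8:40 AM on Nov 17.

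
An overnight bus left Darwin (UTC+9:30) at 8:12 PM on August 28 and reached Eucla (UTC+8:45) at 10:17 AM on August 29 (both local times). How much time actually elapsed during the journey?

14 hours 50 minutes

Departure in UTC: 8:12 PM − 9:30 = 10:42 AM on Aug 28.
Arrival in UTC: 10:17 AM − 8:45 = 1:32 AM on Aug 29.
Elapsed = 1:32 AM − 10:42 AM (+1 day) = 14 hours 50 minutes.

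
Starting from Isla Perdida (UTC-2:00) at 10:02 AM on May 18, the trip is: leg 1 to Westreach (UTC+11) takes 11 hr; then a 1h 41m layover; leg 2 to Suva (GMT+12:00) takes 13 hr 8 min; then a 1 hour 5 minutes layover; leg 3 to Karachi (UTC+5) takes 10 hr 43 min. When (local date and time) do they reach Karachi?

6:39 AM on May 20

Convert departure to UTC: 10:02 AM + 2:00 = 12:02 PM UTC on May 18.
Add 11 hours leg 1 → 11:02 PM UTC.
Add 1 hour 41 minutes layover in Westreach → 12:43 AM UTC (May 19).
Add 13 hours 8 minutes leg 2 → 1:51 PM UTC.
Add 1 hour 5 minutes layover in Suva → 2:56 PM UTC.
Add 10 hours and 43 minutes leg 3 → 1:39 AM UTC (May 20).
Karachi is UTC+5:00, so local arrival = 1:39 AM + 5:00 = 6:39 AM on May 20.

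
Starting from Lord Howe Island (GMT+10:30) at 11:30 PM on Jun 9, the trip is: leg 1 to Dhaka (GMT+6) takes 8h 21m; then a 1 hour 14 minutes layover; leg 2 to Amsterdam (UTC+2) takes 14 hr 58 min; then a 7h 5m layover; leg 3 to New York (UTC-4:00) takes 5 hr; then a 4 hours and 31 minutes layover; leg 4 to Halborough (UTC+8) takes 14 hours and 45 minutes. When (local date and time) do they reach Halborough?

Convert departure to UTC: 11:30 PM − 10:30 = 1:00 PM UTC on Jun 9.
Add 8 hours and 21 minutes leg 1 → 9:21 PM UTC.
Add 1 hour and 14 minutes layover in Dhaka → 10:35 PM UTC.
Add 14 hours and 58 minutes leg 2 → 1:33 PM UTC (Jun 10).
Add 7 hours 5 minutes layover in Amsterdam → 8:38 PM UTC.
Add 5 hours leg 3 → 1:38 AM UTC (Jun 11).
Add 4 hours and 31 minutes layover in New York → 6:09 AM UTC.
Add 14 hours 45 minutes leg 4 → 8:54 PM UTC.
Halborough is UTC+8:00, so local arrival = 8:54 PM + 8:00 = 4:54 AM on Jun 12.

4:54 AM on June 12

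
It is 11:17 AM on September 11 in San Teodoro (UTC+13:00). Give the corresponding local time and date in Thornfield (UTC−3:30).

6:47 PM on September 10

In UTC: 11:17 AM − 13:00 = 10:17 PM on Sep 10.
Thornfield is UTC−3:30: 10:17 PM − 3:30 = 6:47 PM on Sep 10.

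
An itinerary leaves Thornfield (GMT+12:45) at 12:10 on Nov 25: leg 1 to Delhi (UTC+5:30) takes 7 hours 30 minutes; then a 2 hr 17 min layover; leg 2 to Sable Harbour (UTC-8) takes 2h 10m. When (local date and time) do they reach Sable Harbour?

Convert departure to UTC: 12:10 − 12:45 = 23:25 UTC on Nov 24.
Add 7 hours 30 minutes leg 1 → 06:55 UTC (Nov 25).
Add 2 hours and 17 minutes layover in Delhi → 09:12 UTC.
Add 2 hours and 10 minutes leg 2 → 11:22 UTC.
Sable Harbour is UTC−8:00, so local arrival = 11:22 − 8:00 = 03:22 on Nov 25.

03:22 on Nov 25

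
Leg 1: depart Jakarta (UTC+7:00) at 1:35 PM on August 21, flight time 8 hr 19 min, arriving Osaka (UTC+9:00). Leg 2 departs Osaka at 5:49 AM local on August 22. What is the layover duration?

Convert departure to UTC: 1:35 PM − 7:00 = 6:35 AM UTC on Aug 21.
Add 8 hours and 19 minutes flight time → 2:54 PM UTC.
Osaka is UTC+9:00, so local arrival = 2:54 PM + 9:00 = 11:54 PM on Aug 21.
Layover = 5:49 AM − 11:54 PM (+1 day) = 5 hours 55 minutes.

5 hours 55 minutes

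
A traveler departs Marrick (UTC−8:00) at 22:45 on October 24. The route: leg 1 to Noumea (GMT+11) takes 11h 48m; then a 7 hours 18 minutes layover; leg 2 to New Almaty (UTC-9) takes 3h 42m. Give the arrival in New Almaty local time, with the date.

20:33 on October 25

Convert departure to UTC: 22:45 + 8:00 = 06:45 UTC on Oct 25.
Add 11 hours and 48 minutes leg 1 → 18:33 UTC.
Add 7 hours 18 minutes layover in Noumea → 01:51 UTC (Oct 26).
Add 3 hours and 42 minutes leg 2 → 05:33 UTC.
New Almaty is UTC−9:00, so local arrival = 05:33 − 9:00 = 20:33 on Oct 25.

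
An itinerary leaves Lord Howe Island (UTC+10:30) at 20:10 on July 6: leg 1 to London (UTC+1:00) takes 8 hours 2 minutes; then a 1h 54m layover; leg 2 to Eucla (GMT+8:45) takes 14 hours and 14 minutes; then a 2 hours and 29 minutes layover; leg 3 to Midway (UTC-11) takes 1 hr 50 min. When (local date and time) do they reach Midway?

Convert departure to UTC: 20:10 − 10:30 = 09:40 UTC on Jul 6.
Add 8 hours and 2 minutes leg 1 → 17:42 UTC.
Add 1 hour 54 minutes layover in London → 19:36 UTC.
Add 14 hours 14 minutes leg 2 → 09:50 UTC (Jul 7).
Add 2 hours and 29 minutes layover in Eucla → 12:19 UTC.
Add 1 hour and 50 minutes leg 3 → 14:09 UTC.
Midway is UTC−11:00, so local arrival = 14:09 − 11:00 = 03:09 on Jul 7.

03:09 on July 7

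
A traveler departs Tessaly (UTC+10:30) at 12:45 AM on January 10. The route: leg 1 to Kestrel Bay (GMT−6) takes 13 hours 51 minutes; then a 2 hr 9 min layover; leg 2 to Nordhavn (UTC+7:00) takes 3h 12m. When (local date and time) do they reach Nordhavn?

Convert departure to UTC: 12:45 AM − 10:30 = 2:15 PM UTC on Jan 9.
Add 13 hours 51 minutes leg 1 → 4:06 AM UTC (Jan 10).
Add 2 hours and 9 minutes layover in Kestrel Bay → 6:15 AM UTC.
Add 3 hours 12 minutes leg 2 → 9:27 AM UTC.
Nordhavn is UTC+7:00, so local arrival = 9:27 AM + 7:00 = 4:27 PM on Jan 10.

4:27 PM on January 10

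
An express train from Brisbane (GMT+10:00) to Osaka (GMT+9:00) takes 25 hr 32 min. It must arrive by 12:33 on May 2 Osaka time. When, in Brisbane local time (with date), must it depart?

12:01 on May 1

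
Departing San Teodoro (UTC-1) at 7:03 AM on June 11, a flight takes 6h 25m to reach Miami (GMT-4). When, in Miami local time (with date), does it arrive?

Miami is 3:00 behind San Teodoro.
After 6 hours and 25 minutes it is 1:28 PM in San Teodoro.
Shift by the zone difference: 1:28 PM − 3:00 = 10:28 AM on Jun 11 in Miami.

10:28 AM on June 11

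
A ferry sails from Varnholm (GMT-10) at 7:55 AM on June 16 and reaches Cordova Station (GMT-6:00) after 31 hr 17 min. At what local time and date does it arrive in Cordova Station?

7:12 PM on June 17

Cordova Station is 4:00 ahead of Varnholm.
After 31 hours 17 minutes it is 3:12 PM (Jun 17) in Varnholm.
Shift by the zone difference: 3:12 PM + 4:00 = 7:12 PM on Jun 17 in Cordova Station.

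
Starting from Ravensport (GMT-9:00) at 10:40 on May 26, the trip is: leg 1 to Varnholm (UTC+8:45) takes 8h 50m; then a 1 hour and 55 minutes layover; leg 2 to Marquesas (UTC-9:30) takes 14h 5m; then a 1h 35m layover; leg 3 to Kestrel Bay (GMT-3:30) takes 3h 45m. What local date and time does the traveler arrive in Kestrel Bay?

Convert departure to UTC: 10:40 + 9:00 = 19:40 UTC on May 26.
Add 8 hours 50 minutes leg 1 → 04:30 UTC (May 27).
Add 1 hour and 55 minutes layover in Varnholm → 06:25 UTC.
Add 14 hours and 5 minutes leg 2 → 20:30 UTC.
Add 1 hour and 35 minutes layover in Marquesas → 22:05 UTC.
Add 3 hours and 45 minutes leg 3 → 01:50 UTC (May 28).
Kestrel Bay is UTC−3:30, so local arrival = 01:50 − 3:30 = 22:20 on May 27.

22:20 on May 27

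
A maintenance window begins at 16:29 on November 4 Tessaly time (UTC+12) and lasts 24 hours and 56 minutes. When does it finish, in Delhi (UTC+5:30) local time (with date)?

10:55 on November 5

Convert start to UTC: 16:29 − 12:00 = 04:29 UTC on Nov 4.
Add 24 hours 56 minutes duration → 05:25 UTC (Nov 5).
Delhi is UTC+5:30, so local end time = 05:25 + 5:30 = 10:55 on Nov 5.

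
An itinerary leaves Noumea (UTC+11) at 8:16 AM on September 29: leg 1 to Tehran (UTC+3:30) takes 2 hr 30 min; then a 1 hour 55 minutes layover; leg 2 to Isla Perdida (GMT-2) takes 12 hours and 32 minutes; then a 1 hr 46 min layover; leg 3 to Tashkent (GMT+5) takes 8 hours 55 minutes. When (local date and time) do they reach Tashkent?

5:54 AM on Sep 30

Convert departure to UTC: 8:16 AM − 11:00 = 9:16 PM UTC on Sep 28.
Add 2 hours 30 minutes leg 1 → 11:46 PM UTC.
Add 1 hour and 55 minutes layover in Tehran → 1:41 AM UTC (Sep 29).
Add 12 hours 32 minutes leg 2 → 2:13 PM UTC.
Add 1 hour and 46 minutes layover in Isla Perdida → 3:59 PM UTC.
Add 8 hours and 55 minutes leg 3 → 12:54 AM UTC (Sep 30).
Tashkent is UTC+5:00, so local arrival = 12:54 AM + 5:00 = 5:54 AM on Sep 30.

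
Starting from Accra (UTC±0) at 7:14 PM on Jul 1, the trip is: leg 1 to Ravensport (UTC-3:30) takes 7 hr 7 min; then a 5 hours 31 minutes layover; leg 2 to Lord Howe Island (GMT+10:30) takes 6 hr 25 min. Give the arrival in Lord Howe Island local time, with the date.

Accra is at UTC+0, so departure is already 7:14 PM UTC on Jul 1.
Add 7 hours and 7 minutes leg 1 → 2:21 AM UTC (Jul 2).
Add 5 hours and 31 minutes layover in Ravensport → 7:52 AM UTC.
Add 6 hours and 25 minutes leg 2 → 2:17 PM UTC.
Lord Howe Island is UTC+10:30, so local arrival = 2:17 PM + 10:30 = 12:47 AM on Jul 3.

12:47 AM on July 3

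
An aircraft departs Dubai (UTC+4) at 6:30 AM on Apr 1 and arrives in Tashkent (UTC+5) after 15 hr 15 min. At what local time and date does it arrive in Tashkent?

10:45 PM on April 1

Convert departure to UTC: 6:30 AM − 4:00 = 2:30 AM UTC on Apr 1.
Add 15 hours 15 minutes travel time → 5:45 PM UTC.
Tashkent is UTC+5:00, so local arrival = 5:45 PM + 5:00 = 10:45 PM on Apr 1.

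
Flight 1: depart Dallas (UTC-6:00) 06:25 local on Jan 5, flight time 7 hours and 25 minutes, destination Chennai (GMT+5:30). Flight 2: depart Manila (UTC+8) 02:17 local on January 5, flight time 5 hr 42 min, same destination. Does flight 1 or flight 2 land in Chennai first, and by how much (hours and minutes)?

the second, by 19 hours 51 minutes

Flight 1 in UTC: 06:25 + 6:00 = 12:25 on Jan 5.
+7 hours 25 minutes → arrive 19:50 UTC on Jan 5.
Flight 2 in UTC: 02:17 − 8:00 = 18:17 on Jan 4.
+5 hours 42 minutes → arrive 23:59 UTC on Jan 4.
Flight 2 lands earlier by 19 hours 51 minutes.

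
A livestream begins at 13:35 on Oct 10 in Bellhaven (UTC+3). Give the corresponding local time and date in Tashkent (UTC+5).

15:35 on October 10

In UTC: 13:35 − 3:00 = 10:35 on Oct 10.
Tashkent is UTC+5:00: 10:35 + 5:00 = 15:35 on Oct 10.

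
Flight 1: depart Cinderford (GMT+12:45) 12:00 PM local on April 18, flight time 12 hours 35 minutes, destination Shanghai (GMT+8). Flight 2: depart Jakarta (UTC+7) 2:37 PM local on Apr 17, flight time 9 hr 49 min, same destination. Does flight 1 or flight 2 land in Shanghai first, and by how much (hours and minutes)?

the second, by 18 hours 24 minutes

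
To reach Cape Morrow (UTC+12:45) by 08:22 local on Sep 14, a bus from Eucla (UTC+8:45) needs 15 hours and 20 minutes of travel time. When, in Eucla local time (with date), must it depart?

Target arrival in UTC: 08:22 − 12:45 = 19:37 on Sep 13.
Subtract 15 hours 20 minutes → departure 04:17 UTC on Sep 13.
Eucla is UTC+8:45: 04:17 + 8:45 = 13:02 on Sep 13.

13:02 on Sep 13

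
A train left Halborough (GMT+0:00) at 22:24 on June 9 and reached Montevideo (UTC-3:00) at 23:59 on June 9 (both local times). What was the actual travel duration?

Montevideo is 3:00 behind Halborough.
Clock-face elapsed time (ignoring zones) is 1 hour 35 minutes.
Actual elapsed = 1 hour 35 minutes + 3:00 = 4 hours 35 minutes.

4 hours 35 minutes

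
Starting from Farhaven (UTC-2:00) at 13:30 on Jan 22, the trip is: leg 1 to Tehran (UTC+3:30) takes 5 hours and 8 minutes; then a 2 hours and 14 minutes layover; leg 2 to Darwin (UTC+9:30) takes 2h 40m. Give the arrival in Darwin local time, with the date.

11:02 on January 23

Convert departure to UTC: 13:30 + 2:00 = 15:30 UTC on Jan 22.
Add 5 hours 8 minutes leg 1 → 20:38 UTC.
Add 2 hours and 14 minutes layover in Tehran → 22:52 UTC.
Add 2 hours 40 minutes leg 2 → 01:32 UTC (Jan 23).
Darwin is UTC+9:30, so local arrival = 01:32 + 9:30 = 11:02 on Jan 23.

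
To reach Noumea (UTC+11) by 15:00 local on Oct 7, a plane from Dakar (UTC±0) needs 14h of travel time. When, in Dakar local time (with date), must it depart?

Target arrival in UTC: 15:00 − 11:00 = 04:00 on Oct 7.
Subtract 14 hours → departure 14:00 UTC on Oct 6.
Dakar is UTC+0, so departure is 14:00 on Oct 6.

14:00 on October 6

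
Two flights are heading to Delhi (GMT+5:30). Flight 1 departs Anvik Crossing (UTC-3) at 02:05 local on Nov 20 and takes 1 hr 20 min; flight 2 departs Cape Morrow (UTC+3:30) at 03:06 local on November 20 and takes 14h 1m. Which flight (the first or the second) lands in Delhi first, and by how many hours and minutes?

the first, by 7 hours 12 minutes

Flight 1 in UTC: 02:05 + 3:00 = 05:05 on Nov 20.
+1 hour 20 minutes → arrive 06:25 UTC on Nov 20.
Flight 2 in UTC: 03:06 − 3:30 = 23:36 on Nov 19.
+14 hours 1 minute → arrive 13:37 UTC on Nov 20.
Flight 1 lands earlier by 7 hours 12 minutes.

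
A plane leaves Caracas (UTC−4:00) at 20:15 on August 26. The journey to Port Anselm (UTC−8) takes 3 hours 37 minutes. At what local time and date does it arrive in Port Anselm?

19:52 on Aug 26

Port Anselm is 4:00 behind Caracas.
After 3 hours and 37 minutes it is 23:52 in Caracas.
Shift by the zone difference: 23:52 − 4:00 = 19:52 on Aug 26 in Port Anselm.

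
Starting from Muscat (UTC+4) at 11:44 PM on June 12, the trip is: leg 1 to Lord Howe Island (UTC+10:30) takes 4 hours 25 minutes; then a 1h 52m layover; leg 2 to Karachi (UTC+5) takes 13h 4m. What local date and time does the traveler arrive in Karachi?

Convert departure to UTC: 11:44 PM − 4:00 = 7:44 PM UTC on Jun 12.
Add 4 hours and 25 minutes leg 1 → 12:09 AM UTC (Jun 13).
Add 1 hour 52 minutes layover in Lord Howe Island → 2:01 AM UTC.
Add 13 hours 4 minutes leg 2 → 3:05 PM UTC.
Karachi is UTC+5:00, so local arrival = 3:05 PM + 5:00 = 8:05 PM on Jun 13.

8:05 PM on June 13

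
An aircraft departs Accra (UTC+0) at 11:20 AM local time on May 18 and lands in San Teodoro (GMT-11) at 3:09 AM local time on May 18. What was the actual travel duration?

San Teodoro is 11:00 behind Accra.
Clock-face elapsed time (ignoring zones) is −8 hours 11 minutes.
Actual elapsed = −8 hours 11 minutes + 11:00 = 2 hours 49 minutes.

2 hours 49 minutes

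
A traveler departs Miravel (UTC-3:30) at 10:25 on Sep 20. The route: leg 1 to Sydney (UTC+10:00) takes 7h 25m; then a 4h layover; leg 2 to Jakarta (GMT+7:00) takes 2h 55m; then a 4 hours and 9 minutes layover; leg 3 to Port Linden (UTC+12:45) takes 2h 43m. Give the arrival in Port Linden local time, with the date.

23:52 on September 21

Convert departure to UTC: 10:25 + 3:30 = 13:55 UTC on Sep 20.
Add 7 hours 25 minutes leg 1 → 21:20 UTC.
Add 4 hours layover in Sydney → 01:20 UTC (Sep 21).
Add 2 hours 55 minutes leg 2 → 04:15 UTC.
Add 4 hours and 9 minutes layover in Jakarta → 08:24 UTC.
Add 2 hours and 43 minutes leg 3 → 11:07 UTC.
Port Linden is UTC+12:45, so local arrival = 11:07 + 12:45 = 23:52 on Sep 21.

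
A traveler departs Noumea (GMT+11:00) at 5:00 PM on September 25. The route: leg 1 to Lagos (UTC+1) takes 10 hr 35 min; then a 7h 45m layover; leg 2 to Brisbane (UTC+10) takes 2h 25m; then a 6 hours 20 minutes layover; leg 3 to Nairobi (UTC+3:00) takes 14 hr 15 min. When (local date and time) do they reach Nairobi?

2:20 AM on Sep 27

Convert departure to UTC: 5:00 PM − 11:00 = 6:00 AM UTC on Sep 25.
Add 10 hours and 35 minutes leg 1 → 4:35 PM UTC.
Add 7 hours 45 minutes layover in Lagos → 12:20 AM UTC (Sep 26).
Add 2 hours and 25 minutes leg 2 → 2:45 AM UTC.
Add 6 hours and 20 minutes layover in Brisbane → 9:05 AM UTC.
Add 14 hours and 15 minutes leg 3 → 11:20 PM UTC.
Nairobi is UTC+3:00, so local arrival = 11:20 PM + 3:00 = 2:20 AM on Sep 27.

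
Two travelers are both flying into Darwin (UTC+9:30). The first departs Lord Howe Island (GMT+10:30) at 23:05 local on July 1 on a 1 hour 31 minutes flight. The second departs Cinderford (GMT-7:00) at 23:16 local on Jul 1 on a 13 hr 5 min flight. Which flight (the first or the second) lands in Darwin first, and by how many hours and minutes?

the first, by 29 hours 15 minutes

Flight 1 in UTC: 23:05 − 10:30 = 12:35 on Jul 1.
+1 hour and 31 minutes → arrive 14:06 UTC on Jul 1.
Flight 2 in UTC: 23:16 + 7:00 = 06:16 on Jul 2.
+13 hours 5 minutes → arrive 19:21 UTC on Jul 2.
Flight 1 lands earlier by 29 hours 15 minutes.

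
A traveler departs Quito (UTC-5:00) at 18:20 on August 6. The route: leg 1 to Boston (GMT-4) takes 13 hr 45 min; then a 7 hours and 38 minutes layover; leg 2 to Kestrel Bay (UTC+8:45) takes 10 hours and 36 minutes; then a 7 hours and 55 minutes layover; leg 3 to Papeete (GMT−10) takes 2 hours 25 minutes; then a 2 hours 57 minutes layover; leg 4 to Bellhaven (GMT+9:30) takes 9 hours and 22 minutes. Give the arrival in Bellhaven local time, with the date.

Convert departure to UTC: 18:20 + 5:00 = 23:20 UTC on Aug 6.
Add 13 hours 45 minutes leg 1 → 13:05 UTC (Aug 7).
Add 7 hours 38 minutes layover in Boston → 20:43 UTC.
Add 10 hours and 36 minutes leg 2 → 07:19 UTC (Aug 8).
Add 7 hours 55 minutes layover in Kestrel Bay → 15:14 UTC.
Add 2 hours 25 minutes leg 3 → 17:39 UTC.
Add 2 hours and 57 minutes layover in Papeete → 20:36 UTC.
Add 9 hours 22 minutes leg 4 → 05:58 UTC (Aug 9).
Bellhaven is UTC+9:30, so local arrival = 05:58 + 9:30 = 15:28 on Aug 9.

15:28 on August 9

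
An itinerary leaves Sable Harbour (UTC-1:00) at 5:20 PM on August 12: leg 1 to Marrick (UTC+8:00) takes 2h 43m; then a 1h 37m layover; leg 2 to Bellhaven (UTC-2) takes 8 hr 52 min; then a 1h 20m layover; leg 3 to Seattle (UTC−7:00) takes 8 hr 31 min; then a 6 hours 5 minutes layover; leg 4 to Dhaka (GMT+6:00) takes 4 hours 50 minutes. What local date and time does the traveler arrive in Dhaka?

10:18 AM on August 14

Convert departure to UTC: 5:20 PM + 1:00 = 6:20 PM UTC on Aug 12.
Add 2 hours and 43 minutes leg 1 → 9:03 PM UTC.
Add 1 hour 37 minutes layover in Marrick → 10:40 PM UTC.
Add 8 hours and 52 minutes leg 2 → 7:32 AM UTC (Aug 13).
Add 1 hour and 20 minutes layover in Bellhaven → 8:52 AM UTC.
Add 8 hours 31 minutes leg 3 → 5:23 PM UTC.
Add 6 hours and 5 minutes layover in Seattle → 11:28 PM UTC.
Add 4 hours 50 minutes leg 4 → 4:18 AM UTC (Aug 14).
Dhaka is UTC+6:00, so local arrival = 4:18 AM + 6:00 = 10:18 AM on Aug 14.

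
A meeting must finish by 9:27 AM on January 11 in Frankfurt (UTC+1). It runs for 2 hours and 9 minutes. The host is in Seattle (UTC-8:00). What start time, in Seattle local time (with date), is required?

10:18 PM on Jan 10

Target end time in UTC: 9:27 AM − 1:00 = 8:27 AM on Jan 11.
Subtract 2 hours 9 minutes → start 6:18 AM UTC on Jan 11.
Seattle is UTC−8:00: 6:18 AM − 8:00 = 10:18 PM on Jan 10.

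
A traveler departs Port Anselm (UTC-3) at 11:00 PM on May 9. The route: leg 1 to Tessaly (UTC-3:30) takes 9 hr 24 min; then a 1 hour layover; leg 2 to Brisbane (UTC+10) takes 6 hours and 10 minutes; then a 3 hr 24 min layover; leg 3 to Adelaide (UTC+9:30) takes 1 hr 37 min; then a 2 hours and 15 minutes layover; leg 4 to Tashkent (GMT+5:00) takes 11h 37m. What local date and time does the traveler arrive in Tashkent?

6:27 PM on May 11

Convert departure to UTC: 11:00 PM + 3:00 = 2:00 AM UTC on May 10.
Add 9 hours 24 minutes leg 1 → 11:24 AM UTC.
Add 1 hour layover in Tessaly → 12:24 PM UTC.
Add 6 hours and 10 minutes leg 2 → 6:34 PM UTC.
Add 3 hours 24 minutes layover in Brisbane → 9:58 PM UTC.
Add 1 hour and 37 minutes leg 3 → 11:35 PM UTC.
Add 2 hours and 15 minutes layover in Adelaide → 1:50 AM UTC (May 11).
Add 11 hours 37 minutes leg 4 → 1:27 PM UTC.
Tashkent is UTC+5:00, so local arrival = 1:27 PM + 5:00 = 6:27 PM on May 11.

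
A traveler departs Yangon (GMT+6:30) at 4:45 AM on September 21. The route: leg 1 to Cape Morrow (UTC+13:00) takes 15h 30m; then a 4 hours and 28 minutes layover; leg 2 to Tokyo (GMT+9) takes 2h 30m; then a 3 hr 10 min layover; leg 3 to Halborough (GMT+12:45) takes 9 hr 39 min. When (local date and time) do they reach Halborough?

10:17 PM on September 22

Convert departure to UTC: 4:45 AM − 6:30 = 10:15 PM UTC on Sep 20.
Add 15 hours 30 minutes leg 1 → 1:45 PM UTC (Sep 21).
Add 4 hours and 28 minutes layover in Cape Morrow → 6:13 PM UTC.
Add 2 hours and 30 minutes leg 2 → 8:43 PM UTC.
Add 3 hours 10 minutes layover in Tokyo → 11:53 PM UTC.
Add 9 hours and 39 minutes leg 3 → 9:32 AM UTC (Sep 22).
Halborough is UTC+12:45, so local arrival = 9:32 AM + 12:45 = 10:17 PM on Sep 22.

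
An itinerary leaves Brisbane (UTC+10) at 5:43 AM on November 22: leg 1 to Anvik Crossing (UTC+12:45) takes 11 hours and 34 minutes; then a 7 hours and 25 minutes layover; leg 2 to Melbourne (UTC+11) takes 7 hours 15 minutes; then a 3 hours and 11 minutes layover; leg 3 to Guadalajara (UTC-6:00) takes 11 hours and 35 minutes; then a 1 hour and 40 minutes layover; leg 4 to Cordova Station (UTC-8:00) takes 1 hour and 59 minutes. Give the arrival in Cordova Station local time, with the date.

8:22 AM on Nov 23

Convert departure to UTC: 5:43 AM − 10:00 = 7:43 PM UTC on Nov 21.
Add 11 hours 34 minutes leg 1 → 7:17 AM UTC (Nov 22).
Add 7 hours 25 minutes layover in Anvik Crossing → 2:42 PM UTC.
Add 7 hours 15 minutes leg 2 → 9:57 PM UTC.
Add 3 hours 11 minutes layover in Melbourne → 1:08 AM UTC (Nov 23).
Add 11 hours 35 minutes leg 3 → 12:43 PM UTC.
Add 1 hour 40 minutes layover in Guadalajara → 2:23 PM UTC.
Add 1 hour 59 minutes leg 4 → 4:22 PM UTC.
Cordova Station is UTC−8:00, so local arrival = 4:22 PM − 8:00 = 8:22 AM on Nov 23.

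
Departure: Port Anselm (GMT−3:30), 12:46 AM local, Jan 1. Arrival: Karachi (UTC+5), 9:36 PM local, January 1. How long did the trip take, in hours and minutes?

12 hours 20 minutes

Karachi is 8:30 ahead of Port Anselm.
Clock-face elapsed time (ignoring zones) is 20 hours 50 minutes.
Actual elapsed = 20 hours 50 minutes − 8:30 = 12 hours 20 minutes.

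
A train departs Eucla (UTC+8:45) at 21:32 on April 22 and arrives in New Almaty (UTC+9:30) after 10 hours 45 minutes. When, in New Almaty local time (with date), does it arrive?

New Almaty is 0:45 ahead of Eucla.
After 10 hours 45 minutes it is 08:17 (Apr 23) in Eucla.
Shift by the zone difference: 08:17 + 0:45 = 09:02 on Apr 23 in New Almaty.

09:02 on Apr 23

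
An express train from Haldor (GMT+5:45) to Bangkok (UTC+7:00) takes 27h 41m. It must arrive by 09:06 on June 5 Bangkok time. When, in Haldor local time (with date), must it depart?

Target arrival in UTC: 09:06 − 7:00 = 02:06 on Jun 5.
Subtract 27 hours 41 minutes → departure 22:25 UTC on Jun 3.
Haldor is UTC+5:45: 22:25 + 5:45 = 04:10 on Jun 4.

04:10 on Jun 4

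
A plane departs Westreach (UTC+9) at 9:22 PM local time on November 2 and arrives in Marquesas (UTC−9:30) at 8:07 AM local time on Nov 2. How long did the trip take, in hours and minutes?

5 hours 15 minutes

Departure in UTC: 9:22 PM − 9:00 = 12:22 PM on Nov 2.
Arrival in UTC: 8:07 AM + 9:30 = 5:37 PM on Nov 2.
Elapsed = 5:37 PM − 12:22 PM = 5 hours 15 minutes.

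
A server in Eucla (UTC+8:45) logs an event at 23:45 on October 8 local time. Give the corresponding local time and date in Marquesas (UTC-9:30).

Marquesas is 18:15 behind Eucla.
Shift by the zone difference: 23:45 − 18:15 = 05:30 on Oct 8 in Marquesas.

05:30 on October 8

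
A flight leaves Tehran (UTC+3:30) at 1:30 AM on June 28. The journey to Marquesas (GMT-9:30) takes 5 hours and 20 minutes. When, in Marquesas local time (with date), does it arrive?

Convert departure to UTC: 1:30 AM − 3:30 = 10:00 PM UTC on Jun 27.
Add 5 hours 20 minutes travel time → 3:20 AM UTC (Jun 28).
Marquesas is UTC−9:30, so local arrival = 3:20 AM − 9:30 = 5:50 PM on Jun 27.

5:50 PM on June 27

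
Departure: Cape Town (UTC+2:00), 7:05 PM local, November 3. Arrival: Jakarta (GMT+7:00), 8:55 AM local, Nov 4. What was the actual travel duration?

8 hours 50 minutes

Departure in UTC: 7:05 PM − 2:00 = 5:05 PM on Nov 3.
Arrival in UTC: 8:55 AM − 7:00 = 1:55 AM on Nov 4.
Elapsed = 1:55 AM − 5:05 PM (+1 day) = 8 hours 50 minutes.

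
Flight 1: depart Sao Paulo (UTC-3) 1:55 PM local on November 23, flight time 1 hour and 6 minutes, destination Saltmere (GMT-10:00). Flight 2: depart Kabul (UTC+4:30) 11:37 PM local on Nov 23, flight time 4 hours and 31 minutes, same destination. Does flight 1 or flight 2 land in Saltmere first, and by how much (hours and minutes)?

the first, by 5 hours 37 minutes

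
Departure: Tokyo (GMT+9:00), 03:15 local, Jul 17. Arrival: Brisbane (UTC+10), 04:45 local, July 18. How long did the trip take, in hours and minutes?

Brisbane is 1:00 ahead of Tokyo.
Clock-face elapsed time (ignoring zones) is 25 hours 30 minutes.
Actual elapsed = 25 hours 30 minutes − 1:00 = 24 hours 30 minutes.

24 hours 30 minutes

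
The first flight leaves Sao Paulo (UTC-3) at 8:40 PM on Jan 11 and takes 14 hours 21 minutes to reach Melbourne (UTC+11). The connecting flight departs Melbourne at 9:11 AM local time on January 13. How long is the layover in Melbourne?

Convert departure to UTC: 8:40 PM + 3:00 = 11:40 PM UTC on Jan 11.
Add 14 hours 21 minutes flight time → 2:01 PM UTC (Jan 12).
Melbourne is UTC+11:00, so local arrival = 2:01 PM + 11:00 = 1:01 AM on Jan 13.
Layover = 9:11 AM − 1:01 AM = 8 hours 10 minutes.

8 hours 10 minutes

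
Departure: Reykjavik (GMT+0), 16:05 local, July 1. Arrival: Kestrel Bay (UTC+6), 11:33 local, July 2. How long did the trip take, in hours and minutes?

13 hours 28 minutes

Departure is already UTC: 16:05 on Jul 1.
Arrival in UTC: 11:33 − 6:00 = 05:33 on Jul 2.
Elapsed = 05:33 − 16:05 (+1 day) = 13 hours 28 minutes.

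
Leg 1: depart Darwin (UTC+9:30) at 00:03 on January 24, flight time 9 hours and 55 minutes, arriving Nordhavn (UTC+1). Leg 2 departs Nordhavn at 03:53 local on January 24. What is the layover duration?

Convert departure to UTC: 00:03 − 9:30 = 14:33 UTC on Jan 23.
Add 9 hours and 55 minutes flight time → 00:28 UTC (Jan 24).
Nordhavn is UTC+1:00, so local arrival = 00:28 + 1:00 = 01:28 on Jan 24.
Layover = 03:53 − 01:28 = 2 hours 25 minutes.

2 hours 25 minutes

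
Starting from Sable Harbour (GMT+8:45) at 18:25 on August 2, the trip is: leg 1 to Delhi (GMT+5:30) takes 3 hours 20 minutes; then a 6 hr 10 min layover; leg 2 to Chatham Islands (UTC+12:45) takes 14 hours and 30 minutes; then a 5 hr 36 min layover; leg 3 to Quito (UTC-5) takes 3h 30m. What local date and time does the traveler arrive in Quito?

13:46 on Aug 3

Convert departure to UTC: 18:25 − 8:45 = 09:40 UTC on Aug 2.
Add 3 hours and 20 minutes leg 1 → 13:00 UTC.
Add 6 hours and 10 minutes layover in Delhi → 19:10 UTC.
Add 14 hours 30 minutes leg 2 → 09:40 UTC (Aug 3).
Add 5 hours and 36 minutes layover in Chatham Islands → 15:16 UTC.
Add 3 hours and 30 minutes leg 3 → 18:46 UTC.
Quito is UTC−5:00, so local arrival = 18:46 − 5:00 = 13:46 on Aug 3.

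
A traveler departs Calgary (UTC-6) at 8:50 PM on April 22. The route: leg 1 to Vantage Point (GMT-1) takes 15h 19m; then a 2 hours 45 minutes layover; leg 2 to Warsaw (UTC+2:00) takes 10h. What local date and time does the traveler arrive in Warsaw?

Convert departure to UTC: 8:50 PM + 6:00 = 2:50 AM UTC on Apr 23.
Add 15 hours 19 minutes leg 1 → 6:09 PM UTC.
Add 2 hours 45 minutes layover in Vantage Point → 8:54 PM UTC.
Add 10 hours leg 2 → 6:54 AM UTC (Apr 24).
Warsaw is UTC+2:00, so local arrival = 6:54 AM + 2:00 = 8:54 AM on Apr 24.

8:54 AM on April 24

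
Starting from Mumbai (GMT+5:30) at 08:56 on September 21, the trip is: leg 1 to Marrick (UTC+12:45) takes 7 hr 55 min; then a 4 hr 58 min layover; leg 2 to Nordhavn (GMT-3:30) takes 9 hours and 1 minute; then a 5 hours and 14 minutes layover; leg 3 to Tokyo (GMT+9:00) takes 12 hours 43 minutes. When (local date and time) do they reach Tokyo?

Convert departure to UTC: 08:56 − 5:30 = 03:26 UTC on Sep 21.
Add 7 hours and 55 minutes leg 1 → 11:21 UTC.
Add 4 hours and 58 minutes layover in Marrick → 16:19 UTC.
Add 9 hours 1 minute leg 2 → 01:20 UTC (Sep 22).
Add 5 hours and 14 minutes layover in Nordhavn → 06:34 UTC.
Add 12 hours and 43 minutes leg 3 → 19:17 UTC.
Tokyo is UTC+9:00, so local arrival = 19:17 + 9:00 = 04:17 on Sep 23.

04:17 on September 23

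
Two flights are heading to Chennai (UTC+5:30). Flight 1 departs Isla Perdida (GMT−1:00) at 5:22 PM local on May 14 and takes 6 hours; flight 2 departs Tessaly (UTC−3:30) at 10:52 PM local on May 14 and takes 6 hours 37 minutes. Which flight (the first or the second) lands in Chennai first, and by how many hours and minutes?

the first, by 8 hours 37 minutes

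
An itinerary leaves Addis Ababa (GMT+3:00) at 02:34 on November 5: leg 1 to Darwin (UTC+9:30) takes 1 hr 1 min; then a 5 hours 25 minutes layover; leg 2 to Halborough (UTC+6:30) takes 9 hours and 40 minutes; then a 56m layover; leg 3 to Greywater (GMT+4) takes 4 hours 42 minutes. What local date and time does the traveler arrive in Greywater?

01:18 on November 6

Convert departure to UTC: 02:34 − 3:00 = 23:34 UTC on Nov 4.
Add 1 hour 1 minute leg 1 → 00:35 UTC (Nov 5).
Add 5 hours and 25 minutes layover in Darwin → 06:00 UTC.
Add 9 hours and 40 minutes leg 2 → 15:40 UTC.
Add 56 minutes layover in Halborough → 16:36 UTC.
Add 4 hours and 42 minutes leg 3 → 21:18 UTC.
Greywater is UTC+4:00, so local arrival = 21:18 + 4:00 = 01:18 on Nov 6.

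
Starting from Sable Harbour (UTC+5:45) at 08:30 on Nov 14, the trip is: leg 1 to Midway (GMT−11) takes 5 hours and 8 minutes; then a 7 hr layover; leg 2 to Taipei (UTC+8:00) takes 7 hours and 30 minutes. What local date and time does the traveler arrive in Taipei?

06:23 on November 15

Convert departure to UTC: 08:30 − 5:45 = 02:45 UTC on Nov 14.
Add 5 hours and 8 minutes leg 1 → 07:53 UTC.
Add 7 hours layover in Midway → 14:53 UTC.
Add 7 hours 30 minutes leg 2 → 22:23 UTC.
Taipei is UTC+8:00, so local arrival = 22:23 + 8:00 = 06:23 on Nov 15.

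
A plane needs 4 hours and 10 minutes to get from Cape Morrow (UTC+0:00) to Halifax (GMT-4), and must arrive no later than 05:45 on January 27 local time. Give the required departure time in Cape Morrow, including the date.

Target arrival in UTC: 05:45 + 4:00 = 09:45 on Jan 27.
Subtract 4 hours 10 minutes → departure 05:35 UTC on Jan 27.
Cape Morrow is UTC+0, so departure is 05:35 on Jan 27.

05:35 on January 27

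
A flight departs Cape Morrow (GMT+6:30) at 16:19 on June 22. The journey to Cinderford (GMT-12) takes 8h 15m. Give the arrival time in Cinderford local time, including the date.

Convert departure to UTC: 16:19 − 6:30 = 09:49 UTC on Jun 22.
Add 8 hours 15 minutes travel time → 18:04 UTC.
Cinderford is UTC−12:00, so local arrival = 18:04 − 12:00 = 06:04 on Jun 22.

06:04 on Jun 22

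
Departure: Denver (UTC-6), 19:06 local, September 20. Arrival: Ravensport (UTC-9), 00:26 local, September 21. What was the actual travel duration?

8 hours 20 minutes

Departure in UTC: 19:06 + 6:00 = 01:06 on Sep 21.
Arrival in UTC: 00:26 + 9:00 = 09:26 on Sep 21.
Elapsed = 09:26 − 01:06 = 8 hours 20 minutes.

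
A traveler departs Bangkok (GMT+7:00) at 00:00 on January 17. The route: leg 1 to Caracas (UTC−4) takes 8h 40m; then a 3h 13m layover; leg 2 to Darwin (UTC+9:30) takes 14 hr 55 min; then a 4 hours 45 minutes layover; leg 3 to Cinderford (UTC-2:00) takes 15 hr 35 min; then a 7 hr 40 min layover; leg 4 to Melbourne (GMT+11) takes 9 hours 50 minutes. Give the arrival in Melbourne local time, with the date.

Convert departure to UTC: 00:00 − 7:00 = 17:00 UTC on Jan 16.
Add 8 hours and 40 minutes leg 1 → 01:40 UTC (Jan 17).
Add 3 hours 13 minutes layover in Caracas → 04:53 UTC.
Add 14 hours and 55 minutes leg 2 → 19:48 UTC.
Add 4 hours 45 minutes layover in Darwin → 00:33 UTC (Jan 18).
Add 15 hours 35 minutes leg 3 → 16:08 UTC.
Add 7 hours 40 minutes layover in Cinderford → 23:48 UTC.
Add 9 hours 50 minutes leg 4 → 09:38 UTC (Jan 19).
Melbourne is UTC+11:00, so local arrival = 09:38 + 11:00 = 20:38 on Jan 19.

20:38 on Jan 19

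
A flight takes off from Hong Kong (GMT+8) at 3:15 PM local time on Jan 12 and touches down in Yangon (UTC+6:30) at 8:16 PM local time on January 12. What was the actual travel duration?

6 hours 31 minutes

Yangon is 1:30 behind Hong Kong.
Clock-face elapsed time (ignoring zones) is 5 hours 1 minute.
Actual elapsed = 5 hours 1 minute + 1:30 = 6 hours 31 minutes.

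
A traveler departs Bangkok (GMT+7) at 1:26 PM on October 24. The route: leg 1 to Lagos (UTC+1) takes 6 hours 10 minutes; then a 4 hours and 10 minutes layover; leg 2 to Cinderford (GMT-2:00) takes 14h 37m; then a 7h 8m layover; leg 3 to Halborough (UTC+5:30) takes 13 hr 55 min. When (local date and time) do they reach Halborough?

Convert departure to UTC: 1:26 PM − 7:00 = 6:26 AM UTC on Oct 24.
Add 6 hours and 10 minutes leg 1 → 12:36 PM UTC.
Add 4 hours 10 minutes layover in Lagos → 4:46 PM UTC.
Add 14 hours and 37 minutes leg 2 → 7:23 AM UTC (Oct 25).
Add 7 hours 8 minutes layover in Cinderford → 2:31 PM UTC.
Add 13 hours and 55 minutes leg 3 → 4:26 AM UTC (Oct 26).
Halborough is UTC+5:30, so local arrival = 4:26 AM + 5:30 = 9:56 AM on Oct 26.

9:56 AM on October 26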